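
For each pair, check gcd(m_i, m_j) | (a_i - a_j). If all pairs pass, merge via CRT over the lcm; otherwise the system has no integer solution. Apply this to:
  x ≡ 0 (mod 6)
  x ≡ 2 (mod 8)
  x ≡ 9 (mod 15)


Moduli 6, 8, 15 are not pairwise coprime, so CRT works modulo lcm(m_i) when all pairwise compatibility conditions hold.
Pairwise compatibility: gcd(m_i, m_j) must divide a_i - a_j for every pair.
Merge one congruence at a time:
  Start: x ≡ 0 (mod 6).
  Combine with x ≡ 2 (mod 8): gcd(6, 8) = 2; 2 - 0 = 2, which IS divisible by 2, so compatible.
    Write x = 0 + 6·t and substitute into x ≡ 2 (mod 8): 6·t ≡ 2 − 0 = 2 (mod 8).
    Divide the congruence (and modulus) by g = 2: 3·t ≡ 1 (mod 4).
    The inverse of 3 mod 4 is 3 (since 3·3 = 9 = 2·4 + 1), so t ≡ 3·1 = 3 ≡ 3 (mod 4).
    Then x = 0 + 6·3 = 18, valid modulo lcm(6, 8) = 24: x ≡ 18 (mod 24).
  Combine with x ≡ 9 (mod 15): gcd(24, 15) = 3; 9 - 18 = -9, which IS divisible by 3, so compatible.
    Write x = 18 + 24·t and substitute into x ≡ 9 (mod 15): 24·t ≡ 9 − 18 = -9 (mod 15).
    Divide the congruence (and modulus) by g = 3: 8·t ≡ -3 (mod 5).
    Reduce coefficients mod 5: 3·t ≡ 2 (mod 5).
    The inverse of 3 mod 5 is 2 (since 3·2 = 6 = 1·5 + 1), so t ≡ 2·2 = 4 ≡ 4 (mod 5).
    Then x = 18 + 24·4 = 114, valid modulo lcm(24, 15) = 120: x ≡ 114 (mod 120).
Verify: 114 mod 6 = 0, 114 mod 8 = 2, 114 mod 15 = 9.

x ≡ 114 (mod 120).


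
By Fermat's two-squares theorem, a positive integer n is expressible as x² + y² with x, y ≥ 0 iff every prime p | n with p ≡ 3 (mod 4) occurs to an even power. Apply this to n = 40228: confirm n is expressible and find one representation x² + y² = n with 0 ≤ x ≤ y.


Step 1: Factor n = 40228 = 2^2 · 89 · 113.
Step 2: Check the mod-4 condition on each prime factor: 2 = 2 (special); 89 ≡ 1 (mod 4), exponent 1; 113 ≡ 1 (mod 4), exponent 1.
All primes ≡ 3 (mod 4) appear to even exponent (or don't appear), so by the two-squares theorem n IS expressible as a sum of two squares.
Step 3: Build a representation. Group n = k² · m with k = 2 and m = 89 · 113 = 10057 (a product of primes ≡ 1 (mod 4)); a representation of m scales to one of n via (k·x)² + (k·y)² = k²(x² + y²). Each prime p ≡ 1 (mod 4) is itself a sum of two squares; find a² by testing p − a² for a perfect square:
  89: 89 − 1² = 88, 89 − 2² = 85, 89 − 3² = 80, 89 − 4² = 73, 89 − 5² = 64 = 8² ⇒ 89 = 5² + 8².
  113: 113 − 1² = 112, 113 − 2² = 109, 113 − 3² = 104, 113 − 4² = 97, 113 − 5² = 88, 113 − 6² = 77, 113 − 7² = 64 = 8² ⇒ 113 = 7² + 8².
  Combine using the Brahmagupta–Fibonacci identity (a² + b²)(c² + d²) = (ac − bd)² + (ad + bc)² = (ac + bd)² + (ad − bc)²:
  89 · 113 = 10057: from (5² + 8²)(7² + 8²), take (5·7 − 8·8, 5·8 + 8·7) = (35 − 64, 40 + 56) = (-29, 96); dropping signs (only squares matter) gives (29, 96); check 29² + 96² = 841 + 9216 = 10057 ✓.
  Scale by k = 2: (2·29, 2·96) = (58, 192).
Step 4: Order so x ≤ y and verify: 58² + 192² = 3364 + 36864 = 40228 = n. ✓

n = 40228 = 58² + 192² (one valid representation with x ≤ y).


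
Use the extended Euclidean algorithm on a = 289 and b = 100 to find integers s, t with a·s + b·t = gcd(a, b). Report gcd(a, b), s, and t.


Euclidean algorithm on (289, 100) — divide until remainder is 0:
  289 = 2 · 100 + 89
  100 = 1 · 89 + 11
  89 = 8 · 11 + 1
  11 = 11 · 1 + 0
gcd(289, 100) = 1.
Track Bezout coefficients alongside the remainders: start with r₀ = 289 = a·1 + b·0 (s = 1, t = 0) and r₁ = 100 = a·0 + b·1 (s = 0, t = 1); each new remainder r_{k+1} = r_{k-1} − q_k·r_k inherits s_{k+1} = s_{k-1} − q_k·s_k, t_{k+1} = t_{k-1} − q_k·t_k, so r_k = a·s_k + b·t_k at every step:
  q = 2: r = 89, s = 1 − 2·0 = 1, t = 0 − 2·1 = -2  (check: 289·1 + 100·(-2) = 89)
  q = 1: r = 11, s = 0 − 1·1 = -1, t = 1 − 1·(-2) = 3  (check: 289·(-1) + 100·3 = 11)
  q = 8: r = 1, s = 1 − 8·(-1) = 9, t = -2 − 8·3 = -26  (check: 289·9 + 100·(-26) = 1)
The row with r = 1 (the gcd) gives the Bezout coefficients s = 9, t = -26.
Result: 289 · (9) + 100 · (-26) = 1.

gcd(289, 100) = 1; s = 9, t = -26 (check: 289·9 + 100·(-26) = 1).


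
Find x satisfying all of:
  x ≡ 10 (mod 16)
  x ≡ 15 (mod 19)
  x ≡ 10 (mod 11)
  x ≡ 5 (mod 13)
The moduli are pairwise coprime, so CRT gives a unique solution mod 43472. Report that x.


Product of moduli M = 16 · 19 · 11 · 13 = 43472.
Merge one congruence at a time:
  Start: x ≡ 10 (mod 16).
  Combine with x ≡ 15 (mod 19); new modulus lcm = 304.
    Write x = 10 + 16·t and substitute into x ≡ 15 (mod 19): 16·t ≡ 15 − 10 = 5 (mod 19).
    The inverse of 16 mod 19 is 6 (since 16·6 = 96 = 5·19 + 1), so t ≡ 6·5 = 30 ≡ 11 (mod 19).
    Then x = 10 + 16·11 = 186, valid modulo lcm(16, 19) = 304: x ≡ 186 (mod 304).
  Combine with x ≡ 10 (mod 11); new modulus lcm = 3344.
    Write x = 186 + 304·t and substitute into x ≡ 10 (mod 11): 304·t ≡ 10 − 186 = -176 (mod 11).
    Reduce coefficients mod 11: 7·t ≡ 0 (mod 11).
    The inverse of 7 mod 11 is 8 (since 7·8 = 56 = 5·11 + 1), so t ≡ 8·0 = 0 ≡ 0 (mod 11).
    Then x = 186 + 304·0 = 186, valid modulo lcm(304, 11) = 3344: x ≡ 186 (mod 3344).
  Combine with x ≡ 5 (mod 13); new modulus lcm = 43472.
    Write x = 186 + 3344·t and substitute into x ≡ 5 (mod 13): 3344·t ≡ 5 − 186 = -181 (mod 13).
    Reduce coefficients mod 13: 3·t ≡ 1 (mod 13).
    The inverse of 3 mod 13 is 9 (since 3·9 = 27 = 2·13 + 1), so t ≡ 9·1 = 9 ≡ 9 (mod 13).
    Then x = 186 + 3344·9 = 30282, valid modulo lcm(3344, 13) = 43472: x ≡ 30282 (mod 43472).
Verify against each original: 30282 mod 16 = 10, 30282 mod 19 = 15, 30282 mod 11 = 10, 30282 mod 13 = 5.

x ≡ 30282 (mod 43472).


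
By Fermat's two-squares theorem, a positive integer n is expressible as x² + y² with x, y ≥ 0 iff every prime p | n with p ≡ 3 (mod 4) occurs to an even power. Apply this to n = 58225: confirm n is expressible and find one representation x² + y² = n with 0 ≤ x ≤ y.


Step 1: Factor n = 58225 = 5^2 · 17 · 137.
Step 2: Check the mod-4 condition on each prime factor: 5 ≡ 1 (mod 4), exponent 2; 17 ≡ 1 (mod 4), exponent 1; 137 ≡ 1 (mod 4), exponent 1.
All primes ≡ 3 (mod 4) appear to even exponent (or don't appear), so by the two-squares theorem n IS expressible as a sum of two squares.
Step 3: Build a representation. Group n = k² · m with k = 5 and m = 17 · 137 = 2329 (a product of primes ≡ 1 (mod 4)); a representation of m scales to one of n via (k·x)² + (k·y)² = k²(x² + y²). Each prime p ≡ 1 (mod 4) is itself a sum of two squares; find a² by testing p − a² for a perfect square:
  17: 17 − 1² = 16 = 4² ⇒ 17 = 1² + 4².
  137: 137 − 1² = 136, 137 − 2² = 133, 137 − 3² = 128, 137 − 4² = 121 = 11² ⇒ 137 = 4² + 11².
  Combine using the Brahmagupta–Fibonacci identity (a² + b²)(c² + d²) = (ac − bd)² + (ad + bc)² = (ac + bd)² + (ad − bc)²:
  17 · 137 = 2329: from (1² + 4²)(4² + 11²), take (1·4 − 4·11, 1·11 + 4·4) = (4 − 44, 11 + 16) = (-40, 27); dropping signs (only squares matter) gives (40, 27); check 40² + 27² = 1600 + 729 = 2329 ✓.
  Scale by k = 5: (5·40, 5·27) = (200, 135).
Step 4: Order so x ≤ y and verify: 135² + 200² = 18225 + 40000 = 58225 = n. ✓

n = 58225 = 135² + 200² (one valid representation with x ≤ y).


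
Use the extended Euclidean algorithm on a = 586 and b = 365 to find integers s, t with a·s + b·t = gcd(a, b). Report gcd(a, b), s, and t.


Euclidean algorithm on (586, 365) — divide until remainder is 0:
  586 = 1 · 365 + 221
  365 = 1 · 221 + 144
  221 = 1 · 144 + 77
  144 = 1 · 77 + 67
  77 = 1 · 67 + 10
  67 = 6 · 10 + 7
  10 = 1 · 7 + 3
  7 = 2 · 3 + 1
  3 = 3 · 1 + 0
gcd(586, 365) = 1.
Track Bezout coefficients alongside the remainders: start with r₀ = 586 = a·1 + b·0 (s = 1, t = 0) and r₁ = 365 = a·0 + b·1 (s = 0, t = 1); each new remainder r_{k+1} = r_{k-1} − q_k·r_k inherits s_{k+1} = s_{k-1} − q_k·s_k, t_{k+1} = t_{k-1} − q_k·t_k, so r_k = a·s_k + b·t_k at every step:
  q = 1: r = 221, s = 1 − 1·0 = 1, t = 0 − 1·1 = -1  (check: 586·1 + 365·(-1) = 221)
  q = 1: r = 144, s = 0 − 1·1 = -1, t = 1 − 1·(-1) = 2  (check: 586·(-1) + 365·2 = 144)
  q = 1: r = 77, s = 1 − 1·(-1) = 2, t = -1 − 1·2 = -3  (check: 586·2 + 365·(-3) = 77)
  q = 1: r = 67, s = -1 − 1·2 = -3, t = 2 − 1·(-3) = 5  (check: 586·(-3) + 365·5 = 67)
  q = 1: r = 10, s = 2 − 1·(-3) = 5, t = -3 − 1·5 = -8  (check: 586·5 + 365·(-8) = 10)
  q = 6: r = 7, s = -3 − 6·5 = -33, t = 5 − 6·(-8) = 53  (check: 586·(-33) + 365·53 = 7)
  q = 1: r = 3, s = 5 − 1·(-33) = 38, t = -8 − 1·53 = -61  (check: 586·38 + 365·(-61) = 3)
  q = 2: r = 1, s = -33 − 2·38 = -109, t = 53 − 2·(-61) = 175  (check: 586·(-109) + 365·175 = 1)
The row with r = 1 (the gcd) gives the Bezout coefficients s = -109, t = 175.
Result: 586 · (-109) + 365 · (175) = 1.

gcd(586, 365) = 1; s = -109, t = 175 (check: 586·(-109) + 365·175 = 1).


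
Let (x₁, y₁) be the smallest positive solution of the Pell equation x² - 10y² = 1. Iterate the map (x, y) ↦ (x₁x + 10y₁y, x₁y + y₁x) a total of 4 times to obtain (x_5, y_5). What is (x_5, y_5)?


Step 1: Find the fundamental solution (x₁, y₁) of x² - 10y² = 1.
  Expand √10 as a continued fraction. a₀ = ⌊√10⌋ = 3; iterate m_{k+1} = d_k·a_k − m_k, d_{k+1} = (10 − m_{k+1}²)/d_k, a_{k+1} = ⌊(a₀ + m_{k+1})/d_{k+1}⌋ (starting m₀ = 0, d₀ = 1), with convergents p_k = a_k·p_{k-1} + p_{k-2}, q_k = a_k·q_{k-1} + q_{k-2} (p₋₁ = 1, q₋₁ = 0):
  k = 0: a₀ = 3; p₀/q₀ = 3/1; p₀² − 10·q₀² = 9 − 10 = -1.
  k = 1: m = 3, d = 1, a = ⌊(3 + 3)/1⌋ = 6; p/q = (6·3 + 1)/(6·1 + 0) = 19/6; p² − 10·q² = 361 − 360 = 1.
  The first convergent with p² − 10·q² = 1 gives the fundamental solution (x₁, y₁) = (19, 6).
Step 2: Apply the recurrence (x_{n+1}, y_{n+1}) = (x₁x_n + 10y₁y_n, x₁y_n + y₁x_n) repeatedly.
  From (x_1, y_1) = (19, 6): x_2 = 19·19 + 10·6·6 = 721; y_2 = 19·6 + 6·19 = 228.
  From (x_2, y_2) = (721, 228): x_3 = 19·721 + 10·6·228 = 27379; y_3 = 19·228 + 6·721 = 8658.
  From (x_3, y_3) = (27379, 8658): x_4 = 19·27379 + 10·6·8658 = 1039681; y_4 = 19·8658 + 6·27379 = 328776.
  From (x_4, y_4) = (1039681, 328776): x_5 = 19·1039681 + 10·6·328776 = 39480499; y_5 = 19·328776 + 6·1039681 = 12484830.
Step 3: Verify x_5² - 10·y_5² = 1558709801289001 - 1558709801289000 = 1 (should be 1). ✓

(x_1, y_1) = (19, 6); (x_5, y_5) = (39480499, 12484830).


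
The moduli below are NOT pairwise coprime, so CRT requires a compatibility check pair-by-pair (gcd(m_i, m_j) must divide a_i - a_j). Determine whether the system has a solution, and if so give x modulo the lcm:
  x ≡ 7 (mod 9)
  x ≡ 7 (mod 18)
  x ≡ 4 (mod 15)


Moduli 9, 18, 15 are not pairwise coprime, so CRT works modulo lcm(m_i) when all pairwise compatibility conditions hold.
Pairwise compatibility: gcd(m_i, m_j) must divide a_i - a_j for every pair.
Merge one congruence at a time:
  Start: x ≡ 7 (mod 9).
  Combine with x ≡ 7 (mod 18): gcd(9, 18) = 9; 7 - 7 = 0, which IS divisible by 9, so compatible.
    Write x = 7 + 9·t and substitute into x ≡ 7 (mod 18): 9·t ≡ 7 − 7 = 0 (mod 18).
    Divide the congruence (and modulus) by g = 9: 1·t ≡ 0 (mod 2).
    So t ≡ 0 (mod 2).
    Then x = 7 + 9·0 = 7, valid modulo lcm(9, 18) = 18: x ≡ 7 (mod 18).
  Combine with x ≡ 4 (mod 15): gcd(18, 15) = 3; 4 - 7 = -3, which IS divisible by 3, so compatible.
    Write x = 7 + 18·t and substitute into x ≡ 4 (mod 15): 18·t ≡ 4 − 7 = -3 (mod 15).
    Divide the congruence (and modulus) by g = 3: 6·t ≡ -1 (mod 5).
    Reduce coefficients mod 5: 1·t ≡ 4 (mod 5).
    So t ≡ 4 (mod 5).
    Then x = 7 + 18·4 = 79, valid modulo lcm(18, 15) = 90: x ≡ 79 (mod 90).
Verify: 79 mod 9 = 7, 79 mod 18 = 7, 79 mod 15 = 4.

x ≡ 79 (mod 90).


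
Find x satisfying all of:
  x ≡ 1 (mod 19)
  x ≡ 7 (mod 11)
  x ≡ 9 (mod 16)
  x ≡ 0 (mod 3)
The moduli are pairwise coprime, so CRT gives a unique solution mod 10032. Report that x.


Product of moduli M = 19 · 11 · 16 · 3 = 10032.
Merge one congruence at a time:
  Start: x ≡ 1 (mod 19).
  Combine with x ≡ 7 (mod 11); new modulus lcm = 209.
    Write x = 1 + 19·t and substitute into x ≡ 7 (mod 11): 19·t ≡ 7 − 1 = 6 (mod 11).
    Reduce coefficients mod 11: 8·t ≡ 6 (mod 11).
    The inverse of 8 mod 11 is 7 (since 8·7 = 56 = 5·11 + 1), so t ≡ 7·6 = 42 ≡ 9 (mod 11).
    Then x = 1 + 19·9 = 172, valid modulo lcm(19, 11) = 209: x ≡ 172 (mod 209).
  Combine with x ≡ 9 (mod 16); new modulus lcm = 3344.
    Write x = 172 + 209·t and substitute into x ≡ 9 (mod 16): 209·t ≡ 9 − 172 = -163 (mod 16).
    Reduce coefficients mod 16: 1·t ≡ 13 (mod 16).
    So t ≡ 13 (mod 16).
    Then x = 172 + 209·13 = 2889, valid modulo lcm(209, 16) = 3344: x ≡ 2889 (mod 3344).
  Combine with x ≡ 0 (mod 3); new modulus lcm = 10032.
    Write x = 2889 + 3344·t and substitute into x ≡ 0 (mod 3): 3344·t ≡ 0 − 2889 = -2889 (mod 3).
    Reduce coefficients mod 3: 2·t ≡ 0 (mod 3).
    The inverse of 2 mod 3 is 2 (since 2·2 = 4 = 1·3 + 1), so t ≡ 2·0 = 0 ≡ 0 (mod 3).
    Then x = 2889 + 3344·0 = 2889, valid modulo lcm(3344, 3) = 10032: x ≡ 2889 (mod 10032).
Verify against each original: 2889 mod 19 = 1, 2889 mod 11 = 7, 2889 mod 16 = 9, 2889 mod 3 = 0.

x ≡ 2889 (mod 10032).


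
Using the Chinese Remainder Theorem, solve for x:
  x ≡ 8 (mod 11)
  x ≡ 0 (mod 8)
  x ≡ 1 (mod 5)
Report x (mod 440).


Moduli 11, 8, 5 are pairwise coprime; by CRT there is a unique solution modulo M = 11 · 8 · 5 = 440.
Solve pairwise, accumulating the modulus:
  Start with x ≡ 8 (mod 11).
  Combine with x ≡ 0 (mod 8): since gcd(11, 8) = 1, we get a unique residue mod 88.
    Write x = 8 + 11·t and substitute into x ≡ 0 (mod 8): 11·t ≡ 0 − 8 = -8 (mod 8).
    Reduce coefficients mod 8: 3·t ≡ 0 (mod 8).
    The inverse of 3 mod 8 is 3 (since 3·3 = 9 = 1·8 + 1), so t ≡ 3·0 = 0 ≡ 0 (mod 8).
    Then x = 8 + 11·0 = 8, valid modulo lcm(11, 8) = 88: x ≡ 8 (mod 88).
  Combine with x ≡ 1 (mod 5): since gcd(88, 5) = 1, we get a unique residue mod 440.
    Write x = 8 + 88·t and substitute into x ≡ 1 (mod 5): 88·t ≡ 1 − 8 = -7 (mod 5).
    Reduce coefficients mod 5: 3·t ≡ 3 (mod 5).
    The inverse of 3 mod 5 is 2 (since 3·2 = 6 = 1·5 + 1), so t ≡ 2·3 = 6 ≡ 1 (mod 5).
    Then x = 8 + 88·1 = 96, valid modulo lcm(88, 5) = 440: x ≡ 96 (mod 440).
Verify: 96 mod 11 = 8 ✓, 96 mod 8 = 0 ✓, 96 mod 5 = 1 ✓.

x ≡ 96 (mod 440).


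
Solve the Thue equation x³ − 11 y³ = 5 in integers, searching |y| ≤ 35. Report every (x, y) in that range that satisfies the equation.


The equation is x³ - 11y³ = 5. For fixed y, x³ = 11·y³ + 5, so a solution requires the RHS to be a perfect cube.
Strategy: iterate y from -35 to 35, compute RHS = 11·y³ + 5, and check whether it is a (positive or negative) perfect cube.
Check small values of y:
  y = 0: RHS = 5 is not a perfect cube.
  y = 1: RHS = 16 is not a perfect cube.
  y = -1: RHS = -6 is not a perfect cube.
  y = 2: RHS = 93 is not a perfect cube.
  y = -2: RHS = -83 is not a perfect cube.
  y = 3: RHS = 302 is not a perfect cube.
  y = -3: RHS = -292 is not a perfect cube.
Continuing the search up to |y| = 35 finds no solutions either.
No (x, y) in the scanned range satisfies the equation.

No integer solutions with |y| ≤ 35.


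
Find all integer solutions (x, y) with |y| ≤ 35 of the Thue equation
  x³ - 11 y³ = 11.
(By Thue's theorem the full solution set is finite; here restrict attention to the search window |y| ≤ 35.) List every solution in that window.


The equation is x³ - 11y³ = 11. For fixed y, x³ = 11·y³ + 11, so a solution requires the RHS to be a perfect cube.
Strategy: iterate y from -35 to 35, compute RHS = 11·y³ + 11, and check whether it is a (positive or negative) perfect cube.
Check small values of y:
  y = 0: RHS = 11 is not a perfect cube.
  y = 1: RHS = 22 is not a perfect cube.
  y = -1: RHS = 0 = (0)³ ⇒ x = 0 works.
  y = 2: RHS = 99 is not a perfect cube.
  y = -2: RHS = -77 is not a perfect cube.
  y = 3: RHS = 308 is not a perfect cube.
  y = -3: RHS = -286 is not a perfect cube.
Continuing the search up to |y| = 35 finds no further solutions beyond those listed.
Collected solutions: (0, -1).

Solutions (with |y| ≤ 35): (0, -1).


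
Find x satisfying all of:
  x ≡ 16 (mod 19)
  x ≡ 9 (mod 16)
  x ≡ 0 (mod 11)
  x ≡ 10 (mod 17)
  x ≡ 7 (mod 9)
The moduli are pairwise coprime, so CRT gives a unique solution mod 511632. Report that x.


Product of moduli M = 19 · 16 · 11 · 17 · 9 = 511632.
Merge one congruence at a time:
  Start: x ≡ 16 (mod 19).
  Combine with x ≡ 9 (mod 16); new modulus lcm = 304.
    Write x = 16 + 19·t and substitute into x ≡ 9 (mod 16): 19·t ≡ 9 − 16 = -7 (mod 16).
    Reduce coefficients mod 16: 3·t ≡ 9 (mod 16).
    The inverse of 3 mod 16 is 11 (since 3·11 = 33 = 2·16 + 1), so t ≡ 11·9 = 99 ≡ 3 (mod 16).
    Then x = 16 + 19·3 = 73, valid modulo lcm(19, 16) = 304: x ≡ 73 (mod 304).
  Combine with x ≡ 0 (mod 11); new modulus lcm = 3344.
    Write x = 73 + 304·t and substitute into x ≡ 0 (mod 11): 304·t ≡ 0 − 73 = -73 (mod 11).
    Reduce coefficients mod 11: 7·t ≡ 4 (mod 11).
    The inverse of 7 mod 11 is 8 (since 7·8 = 56 = 5·11 + 1), so t ≡ 8·4 = 32 ≡ 10 (mod 11).
    Then x = 73 + 304·10 = 3113, valid modulo lcm(304, 11) = 3344: x ≡ 3113 (mod 3344).
  Combine with x ≡ 10 (mod 17); new modulus lcm = 56848.
    Write x = 3113 + 3344·t and substitute into x ≡ 10 (mod 17): 3344·t ≡ 10 − 3113 = -3103 (mod 17).
    Reduce coefficients mod 17: 12·t ≡ 8 (mod 17).
    The inverse of 12 mod 17 is 10 (since 12·10 = 120 = 7·17 + 1), so t ≡ 10·8 = 80 ≡ 12 (mod 17).
    Then x = 3113 + 3344·12 = 43241, valid modulo lcm(3344, 17) = 56848: x ≡ 43241 (mod 56848).
  Combine with x ≡ 7 (mod 9); new modulus lcm = 511632.
    Write x = 43241 + 56848·t and substitute into x ≡ 7 (mod 9): 56848·t ≡ 7 − 43241 = -43234 (mod 9).
    Reduce coefficients mod 9: 4·t ≡ 2 (mod 9).
    The inverse of 4 mod 9 is 7 (since 4·7 = 28 = 3·9 + 1), so t ≡ 7·2 = 14 ≡ 5 (mod 9).
    Then x = 43241 + 56848·5 = 327481, valid modulo lcm(56848, 9) = 511632: x ≡ 327481 (mod 511632).
Verify against each original: 327481 mod 19 = 16, 327481 mod 16 = 9, 327481 mod 11 = 0, 327481 mod 17 = 10, 327481 mod 9 = 7.

x ≡ 327481 (mod 511632).


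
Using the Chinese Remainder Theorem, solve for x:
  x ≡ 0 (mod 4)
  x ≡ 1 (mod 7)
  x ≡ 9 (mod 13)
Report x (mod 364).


Moduli 4, 7, 13 are pairwise coprime; by CRT there is a unique solution modulo M = 4 · 7 · 13 = 364.
Solve pairwise, accumulating the modulus:
  Start with x ≡ 0 (mod 4).
  Combine with x ≡ 1 (mod 7): since gcd(4, 7) = 1, we get a unique residue mod 28.
    Write x = 0 + 4·t and substitute into x ≡ 1 (mod 7): 4·t ≡ 1 − 0 = 1 (mod 7).
    The inverse of 4 mod 7 is 2 (since 4·2 = 8 = 1·7 + 1), so t ≡ 2·1 = 2 ≡ 2 (mod 7).
    Then x = 0 + 4·2 = 8, valid modulo lcm(4, 7) = 28: x ≡ 8 (mod 28).
  Combine with x ≡ 9 (mod 13): since gcd(28, 13) = 1, we get a unique residue mod 364.
    Write x = 8 + 28·t and substitute into x ≡ 9 (mod 13): 28·t ≡ 9 − 8 = 1 (mod 13).
    Reduce coefficients mod 13: 2·t ≡ 1 (mod 13).
    The inverse of 2 mod 13 is 7 (since 2·7 = 14 = 1·13 + 1), so t ≡ 7·1 = 7 ≡ 7 (mod 13).
    Then x = 8 + 28·7 = 204, valid modulo lcm(28, 13) = 364: x ≡ 204 (mod 364).
Verify: 204 mod 4 = 0 ✓, 204 mod 7 = 1 ✓, 204 mod 13 = 9 ✓.

x ≡ 204 (mod 364).


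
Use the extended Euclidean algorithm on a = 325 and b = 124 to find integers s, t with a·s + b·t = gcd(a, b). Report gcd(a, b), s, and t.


Euclidean algorithm on (325, 124) — divide until remainder is 0:
  325 = 2 · 124 + 77
  124 = 1 · 77 + 47
  77 = 1 · 47 + 30
  47 = 1 · 30 + 17
  30 = 1 · 17 + 13
  17 = 1 · 13 + 4
  13 = 3 · 4 + 1
  4 = 4 · 1 + 0
gcd(325, 124) = 1.
Track Bezout coefficients alongside the remainders: start with r₀ = 325 = a·1 + b·0 (s = 1, t = 0) and r₁ = 124 = a·0 + b·1 (s = 0, t = 1); each new remainder r_{k+1} = r_{k-1} − q_k·r_k inherits s_{k+1} = s_{k-1} − q_k·s_k, t_{k+1} = t_{k-1} − q_k·t_k, so r_k = a·s_k + b·t_k at every step:
  q = 2: r = 77, s = 1 − 2·0 = 1, t = 0 − 2·1 = -2  (check: 325·1 + 124·(-2) = 77)
  q = 1: r = 47, s = 0 − 1·1 = -1, t = 1 − 1·(-2) = 3  (check: 325·(-1) + 124·3 = 47)
  q = 1: r = 30, s = 1 − 1·(-1) = 2, t = -2 − 1·3 = -5  (check: 325·2 + 124·(-5) = 30)
  q = 1: r = 17, s = -1 − 1·2 = -3, t = 3 − 1·(-5) = 8  (check: 325·(-3) + 124·8 = 17)
  q = 1: r = 13, s = 2 − 1·(-3) = 5, t = -5 − 1·8 = -13  (check: 325·5 + 124·(-13) = 13)
  q = 1: r = 4, s = -3 − 1·5 = -8, t = 8 − 1·(-13) = 21  (check: 325·(-8) + 124·21 = 4)
  q = 3: r = 1, s = 5 − 3·(-8) = 29, t = -13 − 3·21 = -76  (check: 325·29 + 124·(-76) = 1)
The row with r = 1 (the gcd) gives the Bezout coefficients s = 29, t = -76.
Result: 325 · (29) + 124 · (-76) = 1.

gcd(325, 124) = 1; s = 29, t = -76 (check: 325·29 + 124·(-76) = 1).


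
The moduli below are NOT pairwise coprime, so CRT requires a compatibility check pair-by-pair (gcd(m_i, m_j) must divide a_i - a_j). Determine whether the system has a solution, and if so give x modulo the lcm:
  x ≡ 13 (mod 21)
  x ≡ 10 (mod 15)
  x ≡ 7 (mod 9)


Moduli 21, 15, 9 are not pairwise coprime, so CRT works modulo lcm(m_i) when all pairwise compatibility conditions hold.
Pairwise compatibility: gcd(m_i, m_j) must divide a_i - a_j for every pair.
Merge one congruence at a time:
  Start: x ≡ 13 (mod 21).
  Combine with x ≡ 10 (mod 15): gcd(21, 15) = 3; 10 - 13 = -3, which IS divisible by 3, so compatible.
    Write x = 13 + 21·t and substitute into x ≡ 10 (mod 15): 21·t ≡ 10 − 13 = -3 (mod 15).
    Divide the congruence (and modulus) by g = 3: 7·t ≡ -1 (mod 5).
    Reduce coefficients mod 5: 2·t ≡ 4 (mod 5).
    The inverse of 2 mod 5 is 3 (since 2·3 = 6 = 1·5 + 1), so t ≡ 3·4 = 12 ≡ 2 (mod 5).
    Then x = 13 + 21·2 = 55, valid modulo lcm(21, 15) = 105: x ≡ 55 (mod 105).
  Combine with x ≡ 7 (mod 9): gcd(105, 9) = 3; 7 - 55 = -48, which IS divisible by 3, so compatible.
    Write x = 55 + 105·t and substitute into x ≡ 7 (mod 9): 105·t ≡ 7 − 55 = -48 (mod 9).
    Divide the congruence (and modulus) by g = 3: 35·t ≡ -16 (mod 3).
    Reduce coefficients mod 3: 2·t ≡ 2 (mod 3).
    The inverse of 2 mod 3 is 2 (since 2·2 = 4 = 1·3 + 1), so t ≡ 2·2 = 4 ≡ 1 (mod 3).
    Then x = 55 + 105·1 = 160, valid modulo lcm(105, 9) = 315: x ≡ 160 (mod 315).
Verify: 160 mod 21 = 13, 160 mod 15 = 10, 160 mod 9 = 7.

x ≡ 160 (mod 315).


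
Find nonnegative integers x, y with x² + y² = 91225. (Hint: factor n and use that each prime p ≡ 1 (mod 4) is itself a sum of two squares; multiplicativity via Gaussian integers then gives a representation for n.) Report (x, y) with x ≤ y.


Step 1: Factor n = 91225 = 5^2 · 41 · 89.
Step 2: Check the mod-4 condition on each prime factor: 5 ≡ 1 (mod 4), exponent 2; 41 ≡ 1 (mod 4), exponent 1; 89 ≡ 1 (mod 4), exponent 1.
All primes ≡ 3 (mod 4) appear to even exponent (or don't appear), so by the two-squares theorem n IS expressible as a sum of two squares.
Step 3: Build a representation. Group n = k² · m with k = 5 and m = 41 · 89 = 3649 (a product of primes ≡ 1 (mod 4)); a representation of m scales to one of n via (k·x)² + (k·y)² = k²(x² + y²). Each prime p ≡ 1 (mod 4) is itself a sum of two squares; find a² by testing p − a² for a perfect square:
  41: 41 − 1² = 40, 41 − 2² = 37, 41 − 3² = 32, 41 − 4² = 25 = 5² ⇒ 41 = 4² + 5².
  89: 89 − 1² = 88, 89 − 2² = 85, 89 − 3² = 80, 89 − 4² = 73, 89 − 5² = 64 = 8² ⇒ 89 = 5² + 8².
  Combine using the Brahmagupta–Fibonacci identity (a² + b²)(c² + d²) = (ac − bd)² + (ad + bc)² = (ac + bd)² + (ad − bc)²:
  41 · 89 = 3649: from (4² + 5²)(5² + 8²), take (4·5 − 5·8, 4·8 + 5·5) = (20 − 40, 32 + 25) = (-20, 57); dropping signs (only squares matter) gives (20, 57); check 20² + 57² = 400 + 3249 = 3649 ✓.
  Scale by k = 5: (5·20, 5·57) = (100, 285).
Step 4: Order so x ≤ y and verify: 100² + 285² = 10000 + 81225 = 91225 = n. ✓

n = 91225 = 100² + 285² (one valid representation with x ≤ y).


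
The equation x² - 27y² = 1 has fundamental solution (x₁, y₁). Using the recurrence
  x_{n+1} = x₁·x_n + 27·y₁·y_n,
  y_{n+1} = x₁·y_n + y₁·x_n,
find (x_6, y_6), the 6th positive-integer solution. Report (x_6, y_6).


Step 1: Find the fundamental solution (x₁, y₁) of x² - 27y² = 1.
  Expand √27 as a continued fraction. a₀ = ⌊√27⌋ = 5; iterate m_{k+1} = d_k·a_k − m_k, d_{k+1} = (27 − m_{k+1}²)/d_k, a_{k+1} = ⌊(a₀ + m_{k+1})/d_{k+1}⌋ (starting m₀ = 0, d₀ = 1), with convergents p_k = a_k·p_{k-1} + p_{k-2}, q_k = a_k·q_{k-1} + q_{k-2} (p₋₁ = 1, q₋₁ = 0):
  k = 0: a₀ = 5; p₀/q₀ = 5/1; p₀² − 27·q₀² = 25 − 27 = -2.
  k = 1: m = 5, d = 2, a = ⌊(5 + 5)/2⌋ = 5; p/q = (5·5 + 1)/(5·1 + 0) = 26/5; p² − 27·q² = 676 − 675 = 1.
  The first convergent with p² − 27·q² = 1 gives the fundamental solution (x₁, y₁) = (26, 5).
Step 2: Apply the recurrence (x_{n+1}, y_{n+1}) = (x₁x_n + 27y₁y_n, x₁y_n + y₁x_n) repeatedly.
  From (x_1, y_1) = (26, 5): x_2 = 26·26 + 27·5·5 = 1351; y_2 = 26·5 + 5·26 = 260.
  From (x_2, y_2) = (1351, 260): x_3 = 26·1351 + 27·5·260 = 70226; y_3 = 26·260 + 5·1351 = 13515.
  From (x_3, y_3) = (70226, 13515): x_4 = 26·70226 + 27·5·13515 = 3650401; y_4 = 26·13515 + 5·70226 = 702520.
  From (x_4, y_4) = (3650401, 702520): x_5 = 26·3650401 + 27·5·702520 = 189750626; y_5 = 26·702520 + 5·3650401 = 36517525.
  From (x_5, y_5) = (189750626, 36517525): x_6 = 26·189750626 + 27·5·36517525 = 9863382151; y_6 = 26·36517525 + 5·189750626 = 1898208780.
Step 3: Verify x_6² - 27·y_6² = 97286307456665386801 - 97286307456665386800 = 1 (should be 1). ✓

(x_1, y_1) = (26, 5); (x_6, y_6) = (9863382151, 1898208780).


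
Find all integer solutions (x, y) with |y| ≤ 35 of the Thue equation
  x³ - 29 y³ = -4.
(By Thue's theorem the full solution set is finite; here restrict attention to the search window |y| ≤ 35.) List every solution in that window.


The equation is x³ - 29y³ = -4. For fixed y, x³ = 29·y³ − 4, so a solution requires the RHS to be a perfect cube.
Strategy: iterate y from -35 to 35, compute RHS = 29·y³ − 4, and check whether it is a (positive or negative) perfect cube.
Check small values of y:
  y = 0: RHS = -4 is not a perfect cube.
  y = 1: RHS = 25 is not a perfect cube.
  y = -1: RHS = -33 is not a perfect cube.
  y = 2: RHS = 228 is not a perfect cube.
  y = -2: RHS = -236 is not a perfect cube.
  y = 3: RHS = 779 is not a perfect cube.
  y = -3: RHS = -787 is not a perfect cube.
Continuing the search up to |y| = 35 finds no solutions either.
No (x, y) in the scanned range satisfies the equation.

No integer solutions with |y| ≤ 35.


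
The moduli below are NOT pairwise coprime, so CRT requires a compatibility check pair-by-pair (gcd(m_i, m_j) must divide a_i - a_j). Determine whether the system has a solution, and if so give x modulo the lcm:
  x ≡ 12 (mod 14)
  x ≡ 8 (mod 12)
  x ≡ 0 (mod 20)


Moduli 14, 12, 20 are not pairwise coprime, so CRT works modulo lcm(m_i) when all pairwise compatibility conditions hold.
Pairwise compatibility: gcd(m_i, m_j) must divide a_i - a_j for every pair.
Merge one congruence at a time:
  Start: x ≡ 12 (mod 14).
  Combine with x ≡ 8 (mod 12): gcd(14, 12) = 2; 8 - 12 = -4, which IS divisible by 2, so compatible.
    Write x = 12 + 14·t and substitute into x ≡ 8 (mod 12): 14·t ≡ 8 − 12 = -4 (mod 12).
    Divide the congruence (and modulus) by g = 2: 7·t ≡ -2 (mod 6).
    Reduce coefficients mod 6: 1·t ≡ 4 (mod 6).
    So t ≡ 4 (mod 6).
    Then x = 12 + 14·4 = 68, valid modulo lcm(14, 12) = 84: x ≡ 68 (mod 84).
  Combine with x ≡ 0 (mod 20): gcd(84, 20) = 4; 0 - 68 = -68, which IS divisible by 4, so compatible.
    Write x = 68 + 84·t and substitute into x ≡ 0 (mod 20): 84·t ≡ 0 − 68 = -68 (mod 20).
    Divide the congruence (and modulus) by g = 4: 21·t ≡ -17 (mod 5).
    Reduce coefficients mod 5: 1·t ≡ 3 (mod 5).
    So t ≡ 3 (mod 5).
    Then x = 68 + 84·3 = 320, valid modulo lcm(84, 20) = 420: x ≡ 320 (mod 420).
Verify: 320 mod 14 = 12, 320 mod 12 = 8, 320 mod 20 = 0.

x ≡ 320 (mod 420).


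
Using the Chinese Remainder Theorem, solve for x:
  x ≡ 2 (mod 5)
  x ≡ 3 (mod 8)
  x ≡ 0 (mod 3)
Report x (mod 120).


Moduli 5, 8, 3 are pairwise coprime; by CRT there is a unique solution modulo M = 5 · 8 · 3 = 120.
Solve pairwise, accumulating the modulus:
  Start with x ≡ 2 (mod 5).
  Combine with x ≡ 3 (mod 8): since gcd(5, 8) = 1, we get a unique residue mod 40.
    Write x = 2 + 5·t and substitute into x ≡ 3 (mod 8): 5·t ≡ 3 − 2 = 1 (mod 8).
    The inverse of 5 mod 8 is 5 (since 5·5 = 25 = 3·8 + 1), so t ≡ 5·1 = 5 ≡ 5 (mod 8).
    Then x = 2 + 5·5 = 27, valid modulo lcm(5, 8) = 40: x ≡ 27 (mod 40).
  Combine with x ≡ 0 (mod 3): since gcd(40, 3) = 1, we get a unique residue mod 120.
    Write x = 27 + 40·t and substitute into x ≡ 0 (mod 3): 40·t ≡ 0 − 27 = -27 (mod 3).
    Reduce coefficients mod 3: 1·t ≡ 0 (mod 3).
    So t ≡ 0 (mod 3).
    Then x = 27 + 40·0 = 27, valid modulo lcm(40, 3) = 120: x ≡ 27 (mod 120).
Verify: 27 mod 5 = 2 ✓, 27 mod 8 = 3 ✓, 27 mod 3 = 0 ✓.

x ≡ 27 (mod 120).


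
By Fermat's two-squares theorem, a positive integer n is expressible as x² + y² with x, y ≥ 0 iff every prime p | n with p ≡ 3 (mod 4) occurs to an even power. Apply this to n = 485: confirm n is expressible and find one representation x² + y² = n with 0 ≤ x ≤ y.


Step 1: Factor n = 485 = 5 · 97.
Step 2: Check the mod-4 condition on each prime factor: 5 ≡ 1 (mod 4), exponent 1; 97 ≡ 1 (mod 4), exponent 1.
All primes ≡ 3 (mod 4) appear to even exponent (or don't appear), so by the two-squares theorem n IS expressible as a sum of two squares.
Step 3: Build a representation. Here n = 5 · 97 is a product of primes ≡ 1 (mod 4). Each prime p ≡ 1 (mod 4) is itself a sum of two squares; find a² by testing p − a² for a perfect square:
  5: 5 − 1² = 4 = 2² ⇒ 5 = 1² + 2².
  97: 97 − 1² = 96, 97 − 2² = 93, 97 − 3² = 88, 97 − 4² = 81 = 9² ⇒ 97 = 4² + 9².
  Combine using the Brahmagupta–Fibonacci identity (a² + b²)(c² + d²) = (ac − bd)² + (ad + bc)² = (ac + bd)² + (ad − bc)²:
  5 · 97 = 485: from (1² + 2²)(4² + 9²), take (1·4 − 2·9, 1·9 + 2·4) = (4 − 18, 9 + 8) = (-14, 17); dropping signs (only squares matter) gives (14, 17); check 14² + 17² = 196 + 289 = 485 ✓.
Step 4: Order so x ≤ y and verify: 14² + 17² = 196 + 289 = 485 = n. ✓

n = 485 = 14² + 17² (one valid representation with x ≤ y).


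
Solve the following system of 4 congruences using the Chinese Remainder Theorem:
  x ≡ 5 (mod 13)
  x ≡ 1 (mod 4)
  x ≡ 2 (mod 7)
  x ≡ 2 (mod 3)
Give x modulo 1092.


Product of moduli M = 13 · 4 · 7 · 3 = 1092.
Merge one congruence at a time:
  Start: x ≡ 5 (mod 13).
  Combine with x ≡ 1 (mod 4); new modulus lcm = 52.
    Write x = 5 + 13·t and substitute into x ≡ 1 (mod 4): 13·t ≡ 1 − 5 = -4 (mod 4).
    Reduce coefficients mod 4: 1·t ≡ 0 (mod 4).
    So t ≡ 0 (mod 4).
    Then x = 5 + 13·0 = 5, valid modulo lcm(13, 4) = 52: x ≡ 5 (mod 52).
  Combine with x ≡ 2 (mod 7); new modulus lcm = 364.
    Write x = 5 + 52·t and substitute into x ≡ 2 (mod 7): 52·t ≡ 2 − 5 = -3 (mod 7).
    Reduce coefficients mod 7: 3·t ≡ 4 (mod 7).
    The inverse of 3 mod 7 is 5 (since 3·5 = 15 = 2·7 + 1), so t ≡ 5·4 = 20 ≡ 6 (mod 7).
    Then x = 5 + 52·6 = 317, valid modulo lcm(52, 7) = 364: x ≡ 317 (mod 364).
  Combine with x ≡ 2 (mod 3); new modulus lcm = 1092.
    Write x = 317 + 364·t and substitute into x ≡ 2 (mod 3): 364·t ≡ 2 − 317 = -315 (mod 3).
    Reduce coefficients mod 3: 1·t ≡ 0 (mod 3).
    So t ≡ 0 (mod 3).
    Then x = 317 + 364·0 = 317, valid modulo lcm(364, 3) = 1092: x ≡ 317 (mod 1092).
Verify against each original: 317 mod 13 = 5, 317 mod 4 = 1, 317 mod 7 = 2, 317 mod 3 = 2.

x ≡ 317 (mod 1092).


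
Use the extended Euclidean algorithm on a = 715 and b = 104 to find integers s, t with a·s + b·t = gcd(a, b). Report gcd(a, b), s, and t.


Euclidean algorithm on (715, 104) — divide until remainder is 0:
  715 = 6 · 104 + 91
  104 = 1 · 91 + 13
  91 = 7 · 13 + 0
gcd(715, 104) = 13.
Track Bezout coefficients alongside the remainders: start with r₀ = 715 = a·1 + b·0 (s = 1, t = 0) and r₁ = 104 = a·0 + b·1 (s = 0, t = 1); each new remainder r_{k+1} = r_{k-1} − q_k·r_k inherits s_{k+1} = s_{k-1} − q_k·s_k, t_{k+1} = t_{k-1} − q_k·t_k, so r_k = a·s_k + b·t_k at every step:
  q = 6: r = 91, s = 1 − 6·0 = 1, t = 0 − 6·1 = -6  (check: 715·1 + 104·(-6) = 91)
  q = 1: r = 13, s = 0 − 1·1 = -1, t = 1 − 1·(-6) = 7  (check: 715·(-1) + 104·7 = 13)
The row with r = 13 (the gcd) gives the Bezout coefficients s = -1, t = 7.
Result: 715 · (-1) + 104 · (7) = 13.

gcd(715, 104) = 13; s = -1, t = 7 (check: 715·(-1) + 104·7 = 13).


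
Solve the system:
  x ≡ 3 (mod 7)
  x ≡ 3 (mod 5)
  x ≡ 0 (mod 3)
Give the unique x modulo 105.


Moduli 7, 5, 3 are pairwise coprime; by CRT there is a unique solution modulo M = 7 · 5 · 3 = 105.
Solve pairwise, accumulating the modulus:
  Start with x ≡ 3 (mod 7).
  Combine with x ≡ 3 (mod 5): since gcd(7, 5) = 1, we get a unique residue mod 35.
    Write x = 3 + 7·t and substitute into x ≡ 3 (mod 5): 7·t ≡ 3 − 3 = 0 (mod 5).
    Reduce coefficients mod 5: 2·t ≡ 0 (mod 5).
    The inverse of 2 mod 5 is 3 (since 2·3 = 6 = 1·5 + 1), so t ≡ 3·0 = 0 ≡ 0 (mod 5).
    Then x = 3 + 7·0 = 3, valid modulo lcm(7, 5) = 35: x ≡ 3 (mod 35).
  Combine with x ≡ 0 (mod 3): since gcd(35, 3) = 1, we get a unique residue mod 105.
    Write x = 3 + 35·t and substitute into x ≡ 0 (mod 3): 35·t ≡ 0 − 3 = -3 (mod 3).
    Reduce coefficients mod 3: 2·t ≡ 0 (mod 3).
    The inverse of 2 mod 3 is 2 (since 2·2 = 4 = 1·3 + 1), so t ≡ 2·0 = 0 ≡ 0 (mod 3).
    Then x = 3 + 35·0 = 3, valid modulo lcm(35, 3) = 105: x ≡ 3 (mod 105).
Verify: 3 mod 7 = 3 ✓, 3 mod 5 = 3 ✓, 3 mod 3 = 0 ✓.

x ≡ 3 (mod 105).


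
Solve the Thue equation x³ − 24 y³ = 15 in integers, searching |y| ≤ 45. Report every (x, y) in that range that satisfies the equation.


The equation is x³ - 24y³ = 15. For fixed y, x³ = 24·y³ + 15, so a solution requires the RHS to be a perfect cube.
Strategy: iterate y from -45 to 45, compute RHS = 24·y³ + 15, and check whether it is a (positive or negative) perfect cube.
Check small values of y:
  y = 0: RHS = 15 is not a perfect cube.
  y = 1: RHS = 39 is not a perfect cube.
  y = -1: RHS = -9 is not a perfect cube.
  y = 2: RHS = 207 is not a perfect cube.
  y = -2: RHS = -177 is not a perfect cube.
  y = 3: RHS = 663 is not a perfect cube.
  y = -3: RHS = -633 is not a perfect cube.
Continuing the search up to |y| = 45 finds no solutions either.
No (x, y) in the scanned range satisfies the equation.

No integer solutions with |y| ≤ 45.


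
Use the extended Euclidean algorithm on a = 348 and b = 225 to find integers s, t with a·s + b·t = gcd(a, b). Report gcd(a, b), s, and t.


Euclidean algorithm on (348, 225) — divide until remainder is 0:
  348 = 1 · 225 + 123
  225 = 1 · 123 + 102
  123 = 1 · 102 + 21
  102 = 4 · 21 + 18
  21 = 1 · 18 + 3
  18 = 6 · 3 + 0
gcd(348, 225) = 3.
Track Bezout coefficients alongside the remainders: start with r₀ = 348 = a·1 + b·0 (s = 1, t = 0) and r₁ = 225 = a·0 + b·1 (s = 0, t = 1); each new remainder r_{k+1} = r_{k-1} − q_k·r_k inherits s_{k+1} = s_{k-1} − q_k·s_k, t_{k+1} = t_{k-1} − q_k·t_k, so r_k = a·s_k + b·t_k at every step:
  q = 1: r = 123, s = 1 − 1·0 = 1, t = 0 − 1·1 = -1  (check: 348·1 + 225·(-1) = 123)
  q = 1: r = 102, s = 0 − 1·1 = -1, t = 1 − 1·(-1) = 2  (check: 348·(-1) + 225·2 = 102)
  q = 1: r = 21, s = 1 − 1·(-1) = 2, t = -1 − 1·2 = -3  (check: 348·2 + 225·(-3) = 21)
  q = 4: r = 18, s = -1 − 4·2 = -9, t = 2 − 4·(-3) = 14  (check: 348·(-9) + 225·14 = 18)
  q = 1: r = 3, s = 2 − 1·(-9) = 11, t = -3 − 1·14 = -17  (check: 348·11 + 225·(-17) = 3)
The row with r = 3 (the gcd) gives the Bezout coefficients s = 11, t = -17.
Result: 348 · (11) + 225 · (-17) = 3.

gcd(348, 225) = 3; s = 11, t = -17 (check: 348·11 + 225·(-17) = 3).


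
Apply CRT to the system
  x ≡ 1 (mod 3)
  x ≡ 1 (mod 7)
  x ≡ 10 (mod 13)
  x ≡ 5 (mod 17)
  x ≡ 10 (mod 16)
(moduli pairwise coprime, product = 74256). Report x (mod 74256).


Product of moduli M = 3 · 7 · 13 · 17 · 16 = 74256.
Merge one congruence at a time:
  Start: x ≡ 1 (mod 3).
  Combine with x ≡ 1 (mod 7); new modulus lcm = 21.
    Write x = 1 + 3·t and substitute into x ≡ 1 (mod 7): 3·t ≡ 1 − 1 = 0 (mod 7).
    The inverse of 3 mod 7 is 5 (since 3·5 = 15 = 2·7 + 1), so t ≡ 5·0 = 0 ≡ 0 (mod 7).
    Then x = 1 + 3·0 = 1, valid modulo lcm(3, 7) = 21: x ≡ 1 (mod 21).
  Combine with x ≡ 10 (mod 13); new modulus lcm = 273.
    Write x = 1 + 21·t and substitute into x ≡ 10 (mod 13): 21·t ≡ 10 − 1 = 9 (mod 13).
    Reduce coefficients mod 13: 8·t ≡ 9 (mod 13).
    The inverse of 8 mod 13 is 5 (since 8·5 = 40 = 3·13 + 1), so t ≡ 5·9 = 45 ≡ 6 (mod 13).
    Then x = 1 + 21·6 = 127, valid modulo lcm(21, 13) = 273: x ≡ 127 (mod 273).
  Combine with x ≡ 5 (mod 17); new modulus lcm = 4641.
    Write x = 127 + 273·t and substitute into x ≡ 5 (mod 17): 273·t ≡ 5 − 127 = -122 (mod 17).
    Reduce coefficients mod 17: 1·t ≡ 14 (mod 17).
    So t ≡ 14 (mod 17).
    Then x = 127 + 273·14 = 3949, valid modulo lcm(273, 17) = 4641: x ≡ 3949 (mod 4641).
  Combine with x ≡ 10 (mod 16); new modulus lcm = 74256.
    Write x = 3949 + 4641·t and substitute into x ≡ 10 (mod 16): 4641·t ≡ 10 − 3949 = -3939 (mod 16).
    Reduce coefficients mod 16: 1·t ≡ 13 (mod 16).
    So t ≡ 13 (mod 16).
    Then x = 3949 + 4641·13 = 64282, valid modulo lcm(4641, 16) = 74256: x ≡ 64282 (mod 74256).
Verify against each original: 64282 mod 3 = 1, 64282 mod 7 = 1, 64282 mod 13 = 10, 64282 mod 17 = 5, 64282 mod 16 = 10.

x ≡ 64282 (mod 74256).


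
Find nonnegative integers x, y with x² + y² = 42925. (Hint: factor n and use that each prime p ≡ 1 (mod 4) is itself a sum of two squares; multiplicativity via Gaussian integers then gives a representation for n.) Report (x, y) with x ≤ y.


Step 1: Factor n = 42925 = 5^2 · 17 · 101.
Step 2: Check the mod-4 condition on each prime factor: 5 ≡ 1 (mod 4), exponent 2; 17 ≡ 1 (mod 4), exponent 1; 101 ≡ 1 (mod 4), exponent 1.
All primes ≡ 3 (mod 4) appear to even exponent (or don't appear), so by the two-squares theorem n IS expressible as a sum of two squares.
Step 3: Build a representation. Group n = k² · m with k = 5 and m = 17 · 101 = 1717 (a product of primes ≡ 1 (mod 4)); a representation of m scales to one of n via (k·x)² + (k·y)² = k²(x² + y²). Each prime p ≡ 1 (mod 4) is itself a sum of two squares; find a² by testing p − a² for a perfect square:
  17: 17 − 1² = 16 = 4² ⇒ 17 = 1² + 4².
  101: 101 − 1² = 100 = 10² ⇒ 101 = 1² + 10².
  Combine using the Brahmagupta–Fibonacci identity (a² + b²)(c² + d²) = (ac − bd)² + (ad + bc)² = (ac + bd)² + (ad − bc)²:
  17 · 101 = 1717: from (1² + 4²)(1² + 10²), take (1·1 − 4·10, 1·10 + 4·1) = (1 − 40, 10 + 4) = (-39, 14); dropping signs (only squares matter) gives (39, 14); check 39² + 14² = 1521 + 196 = 1717 ✓.
  Scale by k = 5: (5·39, 5·14) = (195, 70).
Step 4: Order so x ≤ y and verify: 70² + 195² = 4900 + 38025 = 42925 = n. ✓

n = 42925 = 70² + 195² (one valid representation with x ≤ y).
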